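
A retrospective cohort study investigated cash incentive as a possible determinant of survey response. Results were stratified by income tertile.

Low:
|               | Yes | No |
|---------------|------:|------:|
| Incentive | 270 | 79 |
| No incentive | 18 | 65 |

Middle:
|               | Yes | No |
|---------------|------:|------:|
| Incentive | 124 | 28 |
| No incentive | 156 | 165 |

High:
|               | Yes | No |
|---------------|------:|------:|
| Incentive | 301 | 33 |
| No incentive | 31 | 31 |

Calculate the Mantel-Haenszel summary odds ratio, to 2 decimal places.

7.11

OR_MH = Σ(aᵢdᵢ/nᵢ) / Σ(bᵢcᵢ/nᵢ), where nᵢ is the stratum total.
Stratum 1 (Low): n = 432; a·d/n = 270·65/432 = 40.6250; b·c/n = 79·18/432 = 3.2917
Stratum 2 (Middle): n = 473; a·d/n = 124·165/473 = 43.2558; b·c/n = 28·156/473 = 9.2347
Stratum 3 (High): n = 396; a·d/n = 301·31/396 = 23.5631; b·c/n = 33·31/396 = 2.5833
OR_MH = (40.6250 + 43.2558 + 23.5631) / (3.2917 + 9.2347 + 2.5833) = 107.4439 / 15.1097 = 7.11094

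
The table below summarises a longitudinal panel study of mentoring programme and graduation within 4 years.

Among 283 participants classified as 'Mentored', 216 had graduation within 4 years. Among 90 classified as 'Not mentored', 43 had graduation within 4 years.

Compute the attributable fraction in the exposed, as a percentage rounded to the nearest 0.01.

37.40

From the description: a = 216, b = 67, c = 43, d = 47.
Risk in exposed = 216/283 = 0.76325; risk in unexposed = 43/90 = 0.47778.
RR = 0.76325/0.47778 = 1.59750
AR% = (RR − 1)/RR × 100 = (1.59750 − 1)/1.59750 × 100 = 37.4023%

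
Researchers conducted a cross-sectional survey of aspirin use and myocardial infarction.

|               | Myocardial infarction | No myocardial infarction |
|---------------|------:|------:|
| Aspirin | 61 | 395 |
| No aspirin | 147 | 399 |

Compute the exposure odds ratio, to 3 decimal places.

Cells: a = 61, b = 395, c = 147, d = 399.
OR = (a·d)/(b·c) = (61 × 399) / (395 × 147) = 24339 / 58065 = 0.41917
Exposure is associated with lower odds of myocardial infarction (OR = 0.42 < 1).

0.419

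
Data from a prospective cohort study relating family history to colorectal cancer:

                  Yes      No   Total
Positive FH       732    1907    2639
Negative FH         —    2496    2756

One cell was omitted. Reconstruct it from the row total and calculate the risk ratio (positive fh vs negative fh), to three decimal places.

2.940

The missing cell is in the unexposed row: 2756 − 2496 = 260.
So a = 732, b = 1907, c = 260, d = 2496.
RR = [a/(a+b)] / [c/(c+d)] = (732/2639) / (260/2756) = 0.27738/0.09434 = 2.94020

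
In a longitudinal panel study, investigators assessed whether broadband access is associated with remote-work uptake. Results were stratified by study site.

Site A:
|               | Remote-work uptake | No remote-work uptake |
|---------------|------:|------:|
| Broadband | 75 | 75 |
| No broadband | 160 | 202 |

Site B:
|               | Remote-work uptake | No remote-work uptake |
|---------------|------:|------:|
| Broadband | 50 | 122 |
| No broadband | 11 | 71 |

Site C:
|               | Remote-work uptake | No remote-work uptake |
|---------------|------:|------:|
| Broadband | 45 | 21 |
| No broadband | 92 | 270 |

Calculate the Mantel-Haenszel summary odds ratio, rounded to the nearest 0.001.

2.165

OR_MH = Σ(aᵢdᵢ/nᵢ) / Σ(bᵢcᵢ/nᵢ), where nᵢ is the stratum total.
Stratum 1 (Site A): n = 512; a·d/n = 75·202/512 = 29.5898; b·c/n = 75·160/512 = 23.4375
Stratum 2 (Site B): n = 254; a·d/n = 50·71/254 = 13.9764; b·c/n = 122·11/254 = 5.2835
Stratum 3 (Site C): n = 428; a·d/n = 45·270/428 = 28.3879; b·c/n = 21·92/428 = 4.5140
OR_MH = (29.5898 + 13.9764 + 28.3879) / (23.4375 + 5.2835 + 4.5140) = 71.9541 / 33.2350 = 2.16501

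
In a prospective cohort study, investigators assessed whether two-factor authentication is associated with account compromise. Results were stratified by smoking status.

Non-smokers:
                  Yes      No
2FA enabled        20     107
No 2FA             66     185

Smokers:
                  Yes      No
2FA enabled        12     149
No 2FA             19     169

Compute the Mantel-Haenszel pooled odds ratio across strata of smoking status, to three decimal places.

OR_MH = Σ(aᵢdᵢ/nᵢ) / Σ(bᵢcᵢ/nᵢ), where nᵢ is the stratum total.
Stratum 1 (Non-smokers): n = 378; a·d/n = 20·185/378 = 9.7884; b·c/n = 107·66/378 = 18.6825
Stratum 2 (Smokers): n = 349; a·d/n = 12·169/349 = 5.8109; b·c/n = 149·19/349 = 8.1117
OR_MH = (9.7884 + 5.8109) / (18.6825 + 8.1117) = 15.5992 / 26.7943 = 0.58219

0.582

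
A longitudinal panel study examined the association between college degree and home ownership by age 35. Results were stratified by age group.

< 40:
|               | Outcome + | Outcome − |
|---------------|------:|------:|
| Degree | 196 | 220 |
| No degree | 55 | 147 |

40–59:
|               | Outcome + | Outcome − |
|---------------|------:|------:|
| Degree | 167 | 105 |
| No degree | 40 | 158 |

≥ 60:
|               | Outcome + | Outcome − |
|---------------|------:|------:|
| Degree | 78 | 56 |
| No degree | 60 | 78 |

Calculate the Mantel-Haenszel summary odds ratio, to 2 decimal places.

OR_MH = Σ(aᵢdᵢ/nᵢ) / Σ(bᵢcᵢ/nᵢ), where nᵢ is the stratum total.
Stratum 1 (< 40): n = 618; a·d/n = 196·147/618 = 46.6214; b·c/n = 220·55/618 = 19.5793
Stratum 2 (40–59): n = 470; a·d/n = 167·158/470 = 56.1404; b·c/n = 105·40/470 = 8.9362
Stratum 3 (≥ 60): n = 272; a·d/n = 78·78/272 = 22.3676; b·c/n = 56·60/272 = 12.3529
OR_MH = (46.6214 + 56.1404 + 22.3676) / (19.5793 + 8.9362 + 12.3529) = 125.1294 / 40.8684 = 3.06176

3.06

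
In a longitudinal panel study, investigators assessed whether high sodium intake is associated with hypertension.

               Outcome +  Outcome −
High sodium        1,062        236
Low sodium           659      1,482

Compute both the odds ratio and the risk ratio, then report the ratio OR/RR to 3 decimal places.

3.807

Cells: a = 1062, b = 236, c = 659, d = 1482.
OR = (1062·1482)/(236·659) = 1573884/155524 = 10.11988
Risk in exposed = 1062/1298 = 0.81818; risk in unexposed = 659/2141 = 0.30780; RR = 2.65816
OR/RR = 10.11988 / 2.65816 = 3.80710
The outcome is not rare, so the OR lies further from 1 than the RR.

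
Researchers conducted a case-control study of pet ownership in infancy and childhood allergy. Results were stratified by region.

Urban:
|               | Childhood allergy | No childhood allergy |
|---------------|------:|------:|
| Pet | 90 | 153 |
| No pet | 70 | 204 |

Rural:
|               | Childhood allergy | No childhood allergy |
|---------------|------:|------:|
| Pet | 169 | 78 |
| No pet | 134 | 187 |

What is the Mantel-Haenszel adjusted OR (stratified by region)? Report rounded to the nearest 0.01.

2.33

OR_MH = Σ(aᵢdᵢ/nᵢ) / Σ(bᵢcᵢ/nᵢ), where nᵢ is the stratum total.
Stratum 1 (Urban): n = 517; a·d/n = 90·204/517 = 35.5126; b·c/n = 153·70/517 = 20.7157
Stratum 2 (Rural): n = 568; a·d/n = 169·187/568 = 55.6391; b·c/n = 78·134/568 = 18.4014
OR_MH = (35.5126 + 55.6391) / (20.7157 + 18.4014) = 91.1517 / 39.1171 = 2.33023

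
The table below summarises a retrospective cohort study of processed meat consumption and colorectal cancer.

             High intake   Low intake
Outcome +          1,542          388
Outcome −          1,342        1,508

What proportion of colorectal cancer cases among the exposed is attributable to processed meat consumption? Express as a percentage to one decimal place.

Reading the table with exposure as columns: a = 1542 (High intake, case), b = 1342 (High intake, non-case), c = 388 (Low intake, case), d = 1508.
Risk in exposed = 1542/2884 = 0.53467; risk in unexposed = 388/1896 = 0.20464.
RR = 0.53467/0.20464 = 2.61274
AR% = (RR − 1)/RR × 100 = (2.61274 − 1)/2.61274 × 100 = 61.7260%

61.7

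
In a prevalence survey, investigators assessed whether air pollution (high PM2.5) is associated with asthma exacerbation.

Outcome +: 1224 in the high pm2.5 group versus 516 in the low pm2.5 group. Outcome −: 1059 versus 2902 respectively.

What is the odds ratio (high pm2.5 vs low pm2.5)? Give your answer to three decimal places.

6.500

From the description: a = 1224, b = 1059, c = 516, d = 2902.
OR = (a·d)/(b·c) = (1224 × 2902) / (1059 × 516) = 3552048 / 546444 = 6.50030
The odds of asthma exacerbation are about 6.50 times as high in the high pm2.5 group.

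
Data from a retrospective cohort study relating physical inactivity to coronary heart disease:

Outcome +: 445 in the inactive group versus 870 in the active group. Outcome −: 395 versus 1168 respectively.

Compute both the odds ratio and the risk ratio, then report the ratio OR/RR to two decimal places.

1.22

From the description: a = 445, b = 395, c = 870, d = 1168.
OR = (445·1168)/(395·870) = 519760/343650 = 1.51247
Risk in exposed = 445/840 = 0.52976; risk in unexposed = 870/2038 = 0.42689; RR = 1.24098
OR/RR = 1.51247 / 1.24098 = 1.21877
The outcome is not rare, so the OR lies further from 1 than the RR.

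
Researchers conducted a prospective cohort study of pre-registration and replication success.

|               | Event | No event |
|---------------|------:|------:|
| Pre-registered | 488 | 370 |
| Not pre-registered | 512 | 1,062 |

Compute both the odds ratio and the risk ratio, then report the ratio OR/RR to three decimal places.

Cells: a = 488, b = 370, c = 512, d = 1062.
OR = (488·1062)/(370·512) = 518256/189440 = 2.73573
Risk in exposed = 488/858 = 0.56876; risk in unexposed = 512/1574 = 0.32529; RR = 1.74851
OR/RR = 2.73573 / 1.74851 = 1.56461
The outcome is not rare, so the OR lies further from 1 than the RR.

1.565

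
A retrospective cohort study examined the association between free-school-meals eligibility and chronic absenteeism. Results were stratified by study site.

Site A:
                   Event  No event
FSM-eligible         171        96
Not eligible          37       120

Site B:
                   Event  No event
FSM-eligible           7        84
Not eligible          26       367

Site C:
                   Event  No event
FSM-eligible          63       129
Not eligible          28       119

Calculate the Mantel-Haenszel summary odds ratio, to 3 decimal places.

3.220

OR_MH = Σ(aᵢdᵢ/nᵢ) / Σ(bᵢcᵢ/nᵢ), where nᵢ is the stratum total.
Stratum 1 (Site A): n = 424; a·d/n = 171·120/424 = 48.3962; b·c/n = 96·37/424 = 8.3774
Stratum 2 (Site B): n = 484; a·d/n = 7·367/484 = 5.3079; b·c/n = 84·26/484 = 4.5124
Stratum 3 (Site C): n = 339; a·d/n = 63·119/339 = 22.1150; b·c/n = 129·28/339 = 10.6549
OR_MH = (48.3962 + 5.3079 + 22.1150) / (8.3774 + 4.5124 + 10.6549) = 75.8191 / 23.5446 = 3.22023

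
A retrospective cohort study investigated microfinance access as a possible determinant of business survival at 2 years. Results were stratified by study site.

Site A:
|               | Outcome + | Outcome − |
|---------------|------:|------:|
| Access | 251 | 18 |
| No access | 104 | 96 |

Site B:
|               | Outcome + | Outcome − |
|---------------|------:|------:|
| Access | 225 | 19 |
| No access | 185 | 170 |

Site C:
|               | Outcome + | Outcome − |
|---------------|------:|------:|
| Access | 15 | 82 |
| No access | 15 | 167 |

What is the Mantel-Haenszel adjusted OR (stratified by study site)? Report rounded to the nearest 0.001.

OR_MH = Σ(aᵢdᵢ/nᵢ) / Σ(bᵢcᵢ/nᵢ), where nᵢ is the stratum total.
Stratum 1 (Site A): n = 469; a·d/n = 251·96/469 = 51.3774; b·c/n = 18·104/469 = 3.9915
Stratum 2 (Site B): n = 599; a·d/n = 225·170/599 = 63.8564; b·c/n = 19·185/599 = 5.8681
Stratum 3 (Site C): n = 279; a·d/n = 15·167/279 = 8.9785; b·c/n = 82·15/279 = 4.4086
OR_MH = (51.3774 + 63.8564 + 8.9785) / (3.9915 + 5.8681 + 4.4086) = 124.2123 / 14.2682 = 8.70554

8.706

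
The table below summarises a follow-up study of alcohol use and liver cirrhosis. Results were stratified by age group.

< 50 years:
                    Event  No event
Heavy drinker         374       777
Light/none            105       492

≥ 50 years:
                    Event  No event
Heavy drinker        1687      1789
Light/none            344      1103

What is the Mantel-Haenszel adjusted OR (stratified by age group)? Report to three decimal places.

OR_MH = Σ(aᵢdᵢ/nᵢ) / Σ(bᵢcᵢ/nᵢ), where nᵢ is the stratum total.
Stratum 1 (< 50 years): n = 1748; a·d/n = 374·492/1748 = 105.2677; b·c/n = 777·105/1748 = 46.6733
Stratum 2 (≥ 50 years): n = 4923; a·d/n = 1687·1103/4923 = 377.9730; b·c/n = 1789·344/4923 = 125.0083
OR_MH = (105.2677 + 377.9730) / (46.6733 + 125.0083) = 483.2407 / 171.6817 = 2.81475

2.815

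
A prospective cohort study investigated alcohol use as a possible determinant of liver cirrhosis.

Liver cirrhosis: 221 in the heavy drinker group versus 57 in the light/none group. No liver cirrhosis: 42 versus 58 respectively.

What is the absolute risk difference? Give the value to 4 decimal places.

From the description: a = 221, b = 42, c = 57, d = 58.
Risk in exposed = 221/263 = 0.840304; risk in unexposed = 57/115 = 0.495652.
Risk difference = 0.840304 − 0.495652 = 0.344652

0.3447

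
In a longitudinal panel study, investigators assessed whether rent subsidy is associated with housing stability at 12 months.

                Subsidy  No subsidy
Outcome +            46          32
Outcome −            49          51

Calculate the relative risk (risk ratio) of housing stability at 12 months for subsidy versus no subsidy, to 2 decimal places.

1.26

Reading the table with exposure as columns: a = 46 (Subsidy, case), b = 49 (Subsidy, non-case), c = 32 (No subsidy, case), d = 51.
Risk in exposed = 46/95 = 0.48421; risk in unexposed = 32/83 = 0.38554.
RR = 0.48421 / 0.38554 = 1.25592
The risk among the exposed is 1.26 times that among the unexposed.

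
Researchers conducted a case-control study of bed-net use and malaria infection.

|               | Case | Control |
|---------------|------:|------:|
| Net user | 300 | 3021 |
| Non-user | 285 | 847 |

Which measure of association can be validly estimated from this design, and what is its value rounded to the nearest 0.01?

Cells: a = 300, b = 3021, c = 285, d = 847.
This is a case-control study: participants were sampled on outcome status, so risks in the source population cannot be estimated directly — relative risk is not valid here. The odds ratio is the appropriate measure.
OR = (a·d)/(b·c) = (300 × 847) / (3021 × 285) = 254100 / 860985 = 0.29513

0.30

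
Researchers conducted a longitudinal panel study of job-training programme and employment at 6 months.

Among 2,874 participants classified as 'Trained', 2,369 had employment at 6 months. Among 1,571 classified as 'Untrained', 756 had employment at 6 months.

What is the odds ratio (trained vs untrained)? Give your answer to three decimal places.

5.057

From the description: a = 2369, b = 505, c = 756, d = 815.
OR = (a·d)/(b·c) = (2369 × 815) / (505 × 756) = 1930735 / 381780 = 5.05719
The odds of employment at 6 months are about 5.06 times as high in the trained group.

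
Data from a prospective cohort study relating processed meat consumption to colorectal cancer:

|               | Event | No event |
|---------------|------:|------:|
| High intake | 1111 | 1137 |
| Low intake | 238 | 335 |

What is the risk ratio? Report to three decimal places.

Cells: a = 1111, b = 1137, c = 238, d = 335.
Risk in exposed = 1111/2248 = 0.49422; risk in unexposed = 238/573 = 0.41536.
RR = 0.49422 / 0.41536 = 1.18986
The risk among the exposed is 1.19 times that among the unexposed.

1.190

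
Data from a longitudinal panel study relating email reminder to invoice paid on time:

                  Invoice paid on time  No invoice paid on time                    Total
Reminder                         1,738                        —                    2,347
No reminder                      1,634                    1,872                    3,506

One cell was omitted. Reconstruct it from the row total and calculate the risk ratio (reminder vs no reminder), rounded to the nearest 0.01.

The missing cell is in the exposed row: 2347 − 1738 = 609.
So a = 1738, b = 609, c = 1634, d = 1872.
RR = [a/(a+b)] / [c/(c+d)] = (1738/2347) / (1634/3506) = 0.74052/0.46606 = 1.58890

1.59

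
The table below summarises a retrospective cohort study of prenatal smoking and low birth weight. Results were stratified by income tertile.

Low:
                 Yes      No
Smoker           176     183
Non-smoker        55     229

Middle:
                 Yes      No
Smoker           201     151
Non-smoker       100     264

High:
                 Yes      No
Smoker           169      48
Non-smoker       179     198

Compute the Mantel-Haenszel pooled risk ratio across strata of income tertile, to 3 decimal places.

RR_MH = Σ(aᵢ·n₀ᵢ/nᵢ) / Σ(cᵢ·n₁ᵢ/nᵢ), with n₁ᵢ = aᵢ+bᵢ (exposed), n₀ᵢ = cᵢ+dᵢ (unexposed), nᵢ = n₁ᵢ+n₀ᵢ.
Stratum 1 (Low): n₁ = 359, n₀ = 284, n = 643; a·n₀/n = 176·284/643 = 77.7356; c·n₁/n = 55·359/643 = 30.7076
Stratum 2 (Middle): n₁ = 352, n₀ = 364, n = 716; a·n₀/n = 201·364/716 = 102.1844; c·n₁/n = 100·352/716 = 49.1620
Stratum 3 (High): n₁ = 217, n₀ = 377, n = 594; a·n₀/n = 169·377/594 = 107.2609; c·n₁/n = 179·217/594 = 65.3923
RR_MH = (77.7356 + 102.1844 + 107.2609) / (30.7076 + 49.1620 + 65.3923) = 287.1809 / 145.2619 = 1.97699

1.977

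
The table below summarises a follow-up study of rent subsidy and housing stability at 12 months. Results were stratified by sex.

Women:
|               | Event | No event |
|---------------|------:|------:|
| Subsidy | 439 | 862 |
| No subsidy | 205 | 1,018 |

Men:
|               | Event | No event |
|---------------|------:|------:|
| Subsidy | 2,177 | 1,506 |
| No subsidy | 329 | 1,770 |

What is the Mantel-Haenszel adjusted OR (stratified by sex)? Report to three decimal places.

5.417

OR_MH = Σ(aᵢdᵢ/nᵢ) / Σ(bᵢcᵢ/nᵢ), where nᵢ is the stratum total.
Stratum 1 (Women): n = 2524; a·d/n = 439·1018/2524 = 177.0610; b·c/n = 862·205/2524 = 70.0119
Stratum 2 (Men): n = 5782; a·d/n = 2177·1770/5782 = 666.4286; b·c/n = 1506·329/5782 = 85.6925
OR_MH = (177.0610 + 666.4286) / (70.0119 + 85.6925) = 843.4896 / 155.7044 = 5.41725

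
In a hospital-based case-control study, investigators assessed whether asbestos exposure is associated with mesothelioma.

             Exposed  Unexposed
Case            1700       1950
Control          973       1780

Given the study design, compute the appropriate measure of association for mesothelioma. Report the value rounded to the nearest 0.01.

1.59

Reading the table with exposure as columns: a = 1700 (Exposed, case), b = 973 (Exposed, non-case), c = 1950 (Unexposed, case), d = 1780.
This is a hospital-based case-control study: participants were sampled on outcome status, so risks in the source population cannot be estimated directly — relative risk is not valid here. The odds ratio is the appropriate measure.
OR = (a·d)/(b·c) = (1700 × 1780) / (973 × 1950) = 3026000 / 1897350 = 1.59486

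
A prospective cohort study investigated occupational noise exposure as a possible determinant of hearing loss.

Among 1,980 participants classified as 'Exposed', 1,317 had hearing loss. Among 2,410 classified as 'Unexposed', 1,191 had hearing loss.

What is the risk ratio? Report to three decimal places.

From the description: a = 1317, b = 663, c = 1191, d = 1219.
Risk in exposed = 1317/1980 = 0.66515; risk in unexposed = 1191/2410 = 0.49419.
RR = 0.66515 / 0.49419 = 1.34594
The risk among the exposed is 1.35 times that among the unexposed.

1.346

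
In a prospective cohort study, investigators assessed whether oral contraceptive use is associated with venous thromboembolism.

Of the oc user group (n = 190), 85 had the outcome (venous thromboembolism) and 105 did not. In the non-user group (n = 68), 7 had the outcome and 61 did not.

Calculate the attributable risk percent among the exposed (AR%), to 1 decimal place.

77.0

From the description: a = 85, b = 105, c = 7, d = 61.
Risk in exposed = 85/190 = 0.44737; risk in unexposed = 7/68 = 0.10294.
RR = 0.44737/0.10294 = 4.34586
AR% = (RR − 1)/RR × 100 = (4.34586 − 1)/4.34586 × 100 = 76.9896%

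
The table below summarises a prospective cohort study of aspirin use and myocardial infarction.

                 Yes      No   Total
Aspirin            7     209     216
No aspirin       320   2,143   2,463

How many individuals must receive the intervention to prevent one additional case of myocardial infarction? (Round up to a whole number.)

11

Risk in treated group = 7/216 = 0.03241; risk in control = 320/2463 = 0.12992.
Absolute risk reduction = 0.12992 − 0.03241 = 0.09752
NNT = 1 / ARR = 1 / 0.09752 = 10.255 → round up → 11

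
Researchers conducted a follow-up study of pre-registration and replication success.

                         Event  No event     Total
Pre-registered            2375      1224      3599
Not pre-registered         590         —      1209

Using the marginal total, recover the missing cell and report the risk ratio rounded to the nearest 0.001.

1.352

The missing cell is in the unexposed row: 1209 − 590 = 619.
So a = 2375, b = 1224, c = 590, d = 619.
RR = [a/(a+b)] / [c/(c+d)] = (2375/3599) / (590/1209) = 0.65991/0.48801 = 1.35225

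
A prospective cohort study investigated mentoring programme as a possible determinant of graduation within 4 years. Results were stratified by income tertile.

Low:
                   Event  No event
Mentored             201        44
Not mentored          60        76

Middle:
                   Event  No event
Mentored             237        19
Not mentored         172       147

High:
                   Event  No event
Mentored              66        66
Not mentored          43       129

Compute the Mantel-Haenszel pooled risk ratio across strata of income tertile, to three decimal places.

RR_MH = Σ(aᵢ·n₀ᵢ/nᵢ) / Σ(cᵢ·n₁ᵢ/nᵢ), with n₁ᵢ = aᵢ+bᵢ (exposed), n₀ᵢ = cᵢ+dᵢ (unexposed), nᵢ = n₁ᵢ+n₀ᵢ.
Stratum 1 (Low): n₁ = 245, n₀ = 136, n = 381; a·n₀/n = 201·136/381 = 71.7480; c·n₁/n = 60·245/381 = 38.5827
Stratum 2 (Middle): n₁ = 256, n₀ = 319, n = 575; a·n₀/n = 237·319/575 = 131.4835; c·n₁/n = 172·256/575 = 76.5774
Stratum 3 (High): n₁ = 132, n₀ = 172, n = 304; a·n₀/n = 66·172/304 = 37.3421; c·n₁/n = 43·132/304 = 18.6711
RR_MH = (71.7480 + 131.4835 + 37.3421) / (38.5827 + 76.5774 + 18.6711) = 240.5736 / 133.8311 = 1.79759

1.798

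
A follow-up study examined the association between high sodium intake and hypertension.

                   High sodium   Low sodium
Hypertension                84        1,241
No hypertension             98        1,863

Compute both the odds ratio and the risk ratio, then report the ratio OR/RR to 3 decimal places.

Reading the table with exposure as columns: a = 84 (High sodium, case), b = 98 (High sodium, non-case), c = 1241 (Low sodium, case), d = 1863.
OR = (84·1863)/(98·1241) = 156492/121618 = 1.28675
Risk in exposed = 84/182 = 0.46154; risk in unexposed = 1241/3104 = 0.39981; RR = 1.15440
OR/RR = 1.28675 / 1.15440 = 1.11464
The outcome is not rare, so the OR lies further from 1 than the RR.

1.115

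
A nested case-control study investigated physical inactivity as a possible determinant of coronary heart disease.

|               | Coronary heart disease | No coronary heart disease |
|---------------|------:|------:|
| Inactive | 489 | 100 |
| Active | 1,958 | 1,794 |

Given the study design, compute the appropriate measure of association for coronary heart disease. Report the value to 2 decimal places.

Cells: a = 489, b = 100, c = 1958, d = 1794.
This is a nested case-control study: participants were sampled on outcome status, so risks in the source population cannot be estimated directly — relative risk is not valid here. The odds ratio is the appropriate measure.
OR = (a·d)/(b·c) = (489 × 1794) / (100 × 1958) = 877266 / 195800 = 4.48042

4.48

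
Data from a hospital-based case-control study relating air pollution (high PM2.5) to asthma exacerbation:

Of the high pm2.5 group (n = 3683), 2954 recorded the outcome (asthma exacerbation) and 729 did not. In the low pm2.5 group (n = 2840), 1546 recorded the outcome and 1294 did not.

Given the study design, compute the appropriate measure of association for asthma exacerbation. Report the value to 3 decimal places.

3.392

From the description: a = 2954, b = 729, c = 1546, d = 1294.
This is a hospital-based case-control study: participants were sampled on outcome status, so risks in the source population cannot be estimated directly — relative risk is not valid here. The odds ratio is the appropriate measure.
OR = (a·d)/(b·c) = (2954 × 1294) / (729 × 1546) = 3822476 / 1127034 = 3.39162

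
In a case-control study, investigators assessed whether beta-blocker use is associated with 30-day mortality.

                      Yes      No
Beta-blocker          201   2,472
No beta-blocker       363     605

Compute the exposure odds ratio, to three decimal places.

0.136

Cells: a = 201, b = 2472, c = 363, d = 605.
OR = (a·d)/(b·c) = (201 × 605) / (2472 × 363) = 121605 / 897336 = 0.13552
Exposure is associated with lower odds of 30-day mortality (OR = 0.14 < 1).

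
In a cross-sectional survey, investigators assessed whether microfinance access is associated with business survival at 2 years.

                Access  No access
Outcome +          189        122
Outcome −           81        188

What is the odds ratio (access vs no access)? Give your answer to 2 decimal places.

3.60

Reading the table with exposure as columns: a = 189 (Access, case), b = 81 (Access, non-case), c = 122 (No access, case), d = 188.
OR = (a·d)/(b·c) = (189 × 188) / (81 × 122) = 35532 / 9882 = 3.59563
The odds of business survival at 2 years are about 3.60 times as high in the access group.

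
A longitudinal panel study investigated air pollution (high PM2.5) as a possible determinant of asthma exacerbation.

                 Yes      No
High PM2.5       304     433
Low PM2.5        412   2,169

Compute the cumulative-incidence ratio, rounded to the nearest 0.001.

2.584

Cells: a = 304, b = 433, c = 412, d = 2169.
Risk in exposed = 304/737 = 0.41248; risk in unexposed = 412/2581 = 0.15963.
RR = 0.41248 / 0.15963 = 2.58403
The risk among the exposed is 2.58 times that among the unexposed.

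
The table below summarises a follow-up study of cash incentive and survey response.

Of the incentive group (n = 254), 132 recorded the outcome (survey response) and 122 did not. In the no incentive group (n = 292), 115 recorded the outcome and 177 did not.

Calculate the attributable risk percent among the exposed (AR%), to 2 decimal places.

From the description: a = 132, b = 122, c = 115, d = 177.
Risk in exposed = 132/254 = 0.51969; risk in unexposed = 115/292 = 0.39384.
RR = 0.51969/0.39384 = 1.31955
AR% = (RR − 1)/RR × 100 = (1.31955 − 1)/1.31955 × 100 = 24.2165%

24.22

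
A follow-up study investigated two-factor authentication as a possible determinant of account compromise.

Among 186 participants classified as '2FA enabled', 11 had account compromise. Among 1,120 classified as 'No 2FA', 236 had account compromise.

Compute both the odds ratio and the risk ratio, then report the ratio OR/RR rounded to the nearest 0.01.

0.84

From the description: a = 11, b = 175, c = 236, d = 884.
OR = (11·884)/(175·236) = 9724/41300 = 0.23545
Risk in exposed = 11/186 = 0.05914; risk in unexposed = 236/1120 = 0.21071; RR = 0.28066
OR/RR = 0.23545 / 0.28066 = 0.83890
The outcome is not rare, so the OR lies further from 1 than the RR.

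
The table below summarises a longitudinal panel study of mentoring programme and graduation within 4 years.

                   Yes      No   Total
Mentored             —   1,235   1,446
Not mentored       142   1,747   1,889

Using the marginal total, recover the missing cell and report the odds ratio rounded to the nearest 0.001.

The missing cell is in the exposed row: 1446 − 1235 = 211.
So a = 211, b = 1235, c = 142, d = 1747.
OR = (a·d)/(b·c) = (211 × 1747) / (1235 × 142) = 368617 / 175370 = 2.10194

2.102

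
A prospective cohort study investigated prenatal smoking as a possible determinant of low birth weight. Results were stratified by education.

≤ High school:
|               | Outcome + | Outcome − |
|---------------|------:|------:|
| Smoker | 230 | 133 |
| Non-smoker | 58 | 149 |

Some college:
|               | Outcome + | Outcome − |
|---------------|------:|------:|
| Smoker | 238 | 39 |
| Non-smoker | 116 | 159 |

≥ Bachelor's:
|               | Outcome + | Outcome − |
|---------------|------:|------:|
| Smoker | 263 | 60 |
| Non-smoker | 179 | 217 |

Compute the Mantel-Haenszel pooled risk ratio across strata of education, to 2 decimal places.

RR_MH = Σ(aᵢ·n₀ᵢ/nᵢ) / Σ(cᵢ·n₁ᵢ/nᵢ), with n₁ᵢ = aᵢ+bᵢ (exposed), n₀ᵢ = cᵢ+dᵢ (unexposed), nᵢ = n₁ᵢ+n₀ᵢ.
Stratum 1 (≤ High school): n₁ = 363, n₀ = 207, n = 570; a·n₀/n = 230·207/570 = 83.5263; c·n₁/n = 58·363/570 = 36.9368
Stratum 2 (Some college): n₁ = 277, n₀ = 275, n = 552; a·n₀/n = 238·275/552 = 118.5688; c·n₁/n = 116·277/552 = 58.2101
Stratum 3 (≥ Bachelor's): n₁ = 323, n₀ = 396, n = 719; a·n₀/n = 263·396/719 = 144.8512; c·n₁/n = 179·323/719 = 80.4131
RR_MH = (83.5263 + 118.5688 + 144.8512) / (36.9368 + 58.2101 + 80.4131) = 346.9463 / 175.5601 = 1.97623

1.98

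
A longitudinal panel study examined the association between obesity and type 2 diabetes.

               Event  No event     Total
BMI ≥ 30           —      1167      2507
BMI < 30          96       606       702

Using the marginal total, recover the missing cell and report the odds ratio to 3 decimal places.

7.248

The missing cell is in the exposed row: 2507 − 1167 = 1340.
So a = 1340, b = 1167, c = 96, d = 606.
OR = (a·d)/(b·c) = (1340 × 606) / (1167 × 96) = 812040 / 112032 = 7.24829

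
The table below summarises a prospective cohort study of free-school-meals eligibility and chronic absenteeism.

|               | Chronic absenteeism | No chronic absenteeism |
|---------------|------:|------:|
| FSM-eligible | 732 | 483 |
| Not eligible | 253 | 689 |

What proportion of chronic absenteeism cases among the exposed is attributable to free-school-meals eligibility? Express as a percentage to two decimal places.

Cells: a = 732, b = 483, c = 253, d = 689.
Risk in exposed = 732/1215 = 0.60247; risk in unexposed = 253/942 = 0.26858.
RR = 0.60247/0.26858 = 2.24319
AR% = (RR − 1)/RR × 100 = (2.24319 − 1)/2.24319 × 100 = 55.4205%

55.42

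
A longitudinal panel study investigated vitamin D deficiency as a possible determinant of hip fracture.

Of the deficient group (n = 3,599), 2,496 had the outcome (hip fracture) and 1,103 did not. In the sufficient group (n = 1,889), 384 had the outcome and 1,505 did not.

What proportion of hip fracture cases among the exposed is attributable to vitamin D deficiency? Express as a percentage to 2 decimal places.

From the description: a = 2496, b = 1103, c = 384, d = 1505.
Risk in exposed = 2496/3599 = 0.69353; risk in unexposed = 384/1889 = 0.20328.
RR = 0.69353/0.20328 = 3.41164
AR% = (RR − 1)/RR × 100 = (3.41164 − 1)/3.41164 × 100 = 70.6886%

70.69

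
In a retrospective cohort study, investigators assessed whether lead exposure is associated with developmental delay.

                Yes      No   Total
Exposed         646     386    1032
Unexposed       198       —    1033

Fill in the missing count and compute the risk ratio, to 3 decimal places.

3.266

The missing cell is in the unexposed row: 1033 − 198 = 835.
So a = 646, b = 386, c = 198, d = 835.
RR = [a/(a+b)] / [c/(c+d)] = (646/1032) / (198/1033) = 0.62597/0.19167 = 3.26579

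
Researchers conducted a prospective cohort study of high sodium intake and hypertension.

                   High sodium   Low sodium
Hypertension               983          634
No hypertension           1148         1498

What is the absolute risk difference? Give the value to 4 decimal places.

0.1639

Reading the table with exposure as columns: a = 983 (High sodium, case), b = 1148 (High sodium, non-case), c = 634 (Low sodium, case), d = 1498.
Risk in exposed = 983/2131 = 0.461286; risk in unexposed = 634/2132 = 0.297373.
Risk difference = 0.461286 − 0.297373 = 0.163912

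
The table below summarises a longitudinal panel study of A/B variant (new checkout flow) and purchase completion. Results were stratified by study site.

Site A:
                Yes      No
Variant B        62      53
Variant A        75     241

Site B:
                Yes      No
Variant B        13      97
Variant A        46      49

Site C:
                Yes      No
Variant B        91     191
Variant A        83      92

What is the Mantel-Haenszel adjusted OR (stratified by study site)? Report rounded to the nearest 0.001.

OR_MH = Σ(aᵢdᵢ/nᵢ) / Σ(bᵢcᵢ/nᵢ), where nᵢ is the stratum total.
Stratum 1 (Site A): n = 431; a·d/n = 62·241/431 = 34.6682; b·c/n = 53·75/431 = 9.2227
Stratum 2 (Site B): n = 205; a·d/n = 13·49/205 = 3.1073; b·c/n = 97·46/205 = 21.7659
Stratum 3 (Site C): n = 457; a·d/n = 91·92/457 = 18.3195; b·c/n = 191·83/457 = 34.6893
OR_MH = (34.6682 + 3.1073 + 18.3195) / (9.2227 + 21.7659 + 34.6893) = 56.0950 / 65.6779 = 0.85409

0.854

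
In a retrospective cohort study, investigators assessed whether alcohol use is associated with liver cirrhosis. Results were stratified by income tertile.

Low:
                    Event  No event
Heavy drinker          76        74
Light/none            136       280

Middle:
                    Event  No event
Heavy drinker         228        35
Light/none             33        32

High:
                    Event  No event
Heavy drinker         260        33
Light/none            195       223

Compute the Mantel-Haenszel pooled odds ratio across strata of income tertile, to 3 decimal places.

OR_MH = Σ(aᵢdᵢ/nᵢ) / Σ(bᵢcᵢ/nᵢ), where nᵢ is the stratum total.
Stratum 1 (Low): n = 566; a·d/n = 76·280/566 = 37.5972; b·c/n = 74·136/566 = 17.7809
Stratum 2 (Middle): n = 328; a·d/n = 228·32/328 = 22.2439; b·c/n = 35·33/328 = 3.5213
Stratum 3 (High): n = 711; a·d/n = 260·223/711 = 81.5471; b·c/n = 33·195/711 = 9.0506
OR_MH = (37.5972 + 22.2439 + 81.5471) / (17.7809 + 3.5213 + 9.0506) = 141.3882 / 30.3529 = 4.65815

4.658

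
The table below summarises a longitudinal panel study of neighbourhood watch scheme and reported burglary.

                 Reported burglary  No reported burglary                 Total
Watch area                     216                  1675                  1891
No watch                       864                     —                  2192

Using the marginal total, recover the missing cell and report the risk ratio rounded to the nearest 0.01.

The missing cell is in the unexposed row: 2192 − 864 = 1328.
So a = 216, b = 1675, c = 864, d = 1328.
RR = [a/(a+b)] / [c/(c+d)] = (216/1891) / (864/2192) = 0.11423/0.39416 = 0.28979

0.29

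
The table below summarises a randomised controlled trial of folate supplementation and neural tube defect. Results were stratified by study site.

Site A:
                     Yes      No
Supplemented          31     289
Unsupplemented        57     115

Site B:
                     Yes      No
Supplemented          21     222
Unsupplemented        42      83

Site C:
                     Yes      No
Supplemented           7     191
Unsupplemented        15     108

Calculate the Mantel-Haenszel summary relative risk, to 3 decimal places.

0.279

RR_MH = Σ(aᵢ·n₀ᵢ/nᵢ) / Σ(cᵢ·n₁ᵢ/nᵢ), with n₁ᵢ = aᵢ+bᵢ (exposed), n₀ᵢ = cᵢ+dᵢ (unexposed), nᵢ = n₁ᵢ+n₀ᵢ.
Stratum 1 (Site A): n₁ = 320, n₀ = 172, n = 492; a·n₀/n = 31·172/492 = 10.8374; c·n₁/n = 57·320/492 = 37.0732
Stratum 2 (Site B): n₁ = 243, n₀ = 125, n = 368; a·n₀/n = 21·125/368 = 7.1332; c·n₁/n = 42·243/368 = 27.7337
Stratum 3 (Site C): n₁ = 198, n₀ = 123, n = 321; a·n₀/n = 7·123/321 = 2.6822; c·n₁/n = 15·198/321 = 9.2523
RR_MH = (10.8374 + 7.1332 + 2.6822) / (37.0732 + 27.7337 + 9.2523) = 20.6528 / 74.0592 = 0.27887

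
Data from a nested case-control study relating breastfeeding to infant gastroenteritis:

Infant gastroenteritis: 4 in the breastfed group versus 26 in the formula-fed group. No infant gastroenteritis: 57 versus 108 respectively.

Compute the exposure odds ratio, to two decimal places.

From the description: a = 4, b = 57, c = 26, d = 108.
OR = (a·d)/(b·c) = (4 × 108) / (57 × 26) = 432 / 1482 = 0.29150
Exposure is associated with lower odds of infant gastroenteritis (OR = 0.29 < 1).

0.29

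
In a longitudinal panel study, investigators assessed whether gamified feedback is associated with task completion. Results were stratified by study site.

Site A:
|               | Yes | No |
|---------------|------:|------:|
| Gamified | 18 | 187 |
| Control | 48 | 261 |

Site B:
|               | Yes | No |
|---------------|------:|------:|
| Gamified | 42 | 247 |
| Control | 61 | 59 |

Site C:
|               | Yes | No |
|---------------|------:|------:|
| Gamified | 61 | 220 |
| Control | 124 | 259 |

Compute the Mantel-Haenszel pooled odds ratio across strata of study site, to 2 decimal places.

0.41

OR_MH = Σ(aᵢdᵢ/nᵢ) / Σ(bᵢcᵢ/nᵢ), where nᵢ is the stratum total.
Stratum 1 (Site A): n = 514; a·d/n = 18·261/514 = 9.1401; b·c/n = 187·48/514 = 17.4630
Stratum 2 (Site B): n = 409; a·d/n = 42·59/409 = 6.0587; b·c/n = 247·61/409 = 36.8386
Stratum 3 (Site C): n = 664; a·d/n = 61·259/664 = 23.7937; b·c/n = 220·124/664 = 41.0843
OR_MH = (9.1401 + 6.0587 + 23.7937) / (17.4630 + 36.8386 + 41.0843) = 38.9924 / 95.3860 = 0.40879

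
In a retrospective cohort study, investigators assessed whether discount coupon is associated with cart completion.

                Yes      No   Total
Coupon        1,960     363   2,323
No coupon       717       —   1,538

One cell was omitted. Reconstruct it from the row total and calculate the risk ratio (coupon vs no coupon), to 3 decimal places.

The missing cell is in the unexposed row: 1538 − 717 = 821.
So a = 1960, b = 363, c = 717, d = 821.
RR = [a/(a+b)] / [c/(c+d)] = (1960/2323) / (717/1538) = 0.84374/0.46619 = 1.80986

1.810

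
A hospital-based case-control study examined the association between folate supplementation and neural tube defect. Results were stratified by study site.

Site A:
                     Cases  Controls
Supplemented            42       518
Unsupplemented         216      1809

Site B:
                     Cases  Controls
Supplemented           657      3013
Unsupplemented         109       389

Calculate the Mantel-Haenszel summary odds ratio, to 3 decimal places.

0.743

OR_MH = Σ(aᵢdᵢ/nᵢ) / Σ(bᵢcᵢ/nᵢ), where nᵢ is the stratum total.
Stratum 1 (Site A): n = 2585; a·d/n = 42·1809/2585 = 29.3919; b·c/n = 518·216/2585 = 43.2836
Stratum 2 (Site B): n = 4168; a·d/n = 657·389/4168 = 61.3179; b·c/n = 3013·109/4168 = 78.7949
OR_MH = (29.3919 + 61.3179) / (43.2836 + 78.7949) = 90.7098 / 122.0784 = 0.74305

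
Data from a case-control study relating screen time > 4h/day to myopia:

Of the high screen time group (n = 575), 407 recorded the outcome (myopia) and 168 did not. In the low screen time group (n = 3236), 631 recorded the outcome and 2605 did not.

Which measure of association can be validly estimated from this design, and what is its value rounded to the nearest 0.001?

10.001

From the description: a = 407, b = 168, c = 631, d = 2605.
This is a case-control study: participants were sampled on outcome status, so risks in the source population cannot be estimated directly — relative risk is not valid here. The odds ratio is the appropriate measure.
OR = (a·d)/(b·c) = (407 × 2605) / (168 × 631) = 1060235 / 106008 = 10.00146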